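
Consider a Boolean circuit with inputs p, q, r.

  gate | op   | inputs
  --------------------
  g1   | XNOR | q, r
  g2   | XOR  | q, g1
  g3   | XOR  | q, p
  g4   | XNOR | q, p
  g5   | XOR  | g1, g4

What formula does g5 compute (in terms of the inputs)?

(q XNOR r) XOR (q XNOR p)

g1 = q XNOR r
g4 = q XNOR p
g5 = g1 XOR g4 = (q XNOR r) XOR (q XNOR p)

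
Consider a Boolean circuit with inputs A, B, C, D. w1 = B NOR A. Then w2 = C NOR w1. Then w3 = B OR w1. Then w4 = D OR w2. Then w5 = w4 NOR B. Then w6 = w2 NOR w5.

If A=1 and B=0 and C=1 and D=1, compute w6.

1

w1 = 0 NOR 1 = 0
w2 = 1 NOR 0 = 0
w4 = 1 OR 0 = 1
w5 = 1 NOR 0 = 0
w6 = 0 NOR 0 = 1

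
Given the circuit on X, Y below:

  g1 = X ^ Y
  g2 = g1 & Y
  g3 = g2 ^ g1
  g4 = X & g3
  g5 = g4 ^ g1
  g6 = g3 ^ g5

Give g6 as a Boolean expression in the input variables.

g1 = X ^ Y
g2 = g1 & Y = (X ^ Y) & Y
g3 = g2 ^ g1 = ((X ^ Y) & Y) ^ (X ^ Y)
g4 = X & g3 = X & (((X ^ Y) & Y) ^ (X ^ Y))
g5 = g4 ^ g1 = (X & (((X ^ Y) & Y) ^ (X ^ Y))) ^ (X ^ Y)
g6 = g3 ^ g5 = (((X ^ Y) & Y) ^ (X ^ Y)) ^ ((X & (((X ^ Y) & Y) ^ (X ^ Y))) ^ (X ^ Y))

(((X ^ Y) & Y) ^ (X ^ Y)) ^ ((X & (((X ^ Y) & Y) ^ (X ^ Y))) ^ (X ^ Y))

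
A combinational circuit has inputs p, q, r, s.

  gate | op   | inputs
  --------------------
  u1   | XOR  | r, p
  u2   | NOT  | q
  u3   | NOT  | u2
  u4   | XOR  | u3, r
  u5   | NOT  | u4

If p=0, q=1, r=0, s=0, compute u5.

u2 = NOT 1 = 0
u3 = NOT 0 = 1
u4 = 1 XOR 0 = 1
u5 = NOT 1 = 0

0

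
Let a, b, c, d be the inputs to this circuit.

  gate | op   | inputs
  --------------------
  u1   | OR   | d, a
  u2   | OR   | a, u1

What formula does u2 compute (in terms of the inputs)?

a OR (d OR a)

u1 = d OR a
u2 = a OR u1 = a OR (d OR a)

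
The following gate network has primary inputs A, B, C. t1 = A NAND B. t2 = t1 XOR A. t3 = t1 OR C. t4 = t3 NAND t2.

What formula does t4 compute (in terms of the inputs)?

t1 = A NAND B
t2 = t1 XOR A = (A NAND B) XOR A
t3 = t1 OR C = (A NAND B) OR C
t4 = t3 NAND t2 = ((A NAND B) OR C) NAND ((A NAND B) XOR A)

((A NAND B) OR C) NAND ((A NAND B) XOR A)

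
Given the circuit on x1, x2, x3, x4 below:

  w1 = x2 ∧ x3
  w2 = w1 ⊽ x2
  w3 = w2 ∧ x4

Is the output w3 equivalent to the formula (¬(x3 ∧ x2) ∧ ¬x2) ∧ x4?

w1 = x2 ∧ x3
w2 = w1 ⊽ x2 = (x2 ∧ x3) ⊽ x2
w3 = w2 ∧ x4 = ((x2 ∧ x3) ⊽ x2) ∧ x4
At x1=0, x2=0, x3=0, x4=0: circuit gives 0, formula gives 0.
At x1=0, x2=0, x3=0, x4=1: circuit gives 1, formula gives 1.
Agrees on all 16 inputs.

Yes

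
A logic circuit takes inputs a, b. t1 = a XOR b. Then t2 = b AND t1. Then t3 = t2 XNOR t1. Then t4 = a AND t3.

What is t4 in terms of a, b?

a AND ((b AND (a XOR b)) XNOR (a XOR b))

t1 = a XOR b
t2 = b AND t1 = b AND (a XOR b)
t3 = t2 XNOR t1 = (b AND (a XOR b)) XNOR (a XOR b)
t4 = a AND t3 = a AND ((b AND (a XOR b)) XNOR (a XOR b))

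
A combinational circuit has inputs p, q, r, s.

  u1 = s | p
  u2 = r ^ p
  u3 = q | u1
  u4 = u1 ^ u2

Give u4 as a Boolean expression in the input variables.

u1 = s | p
u2 = r ^ p
u4 = u1 ^ u2 = (s | p) ^ (r ^ p)

(s | p) ^ (r ^ p)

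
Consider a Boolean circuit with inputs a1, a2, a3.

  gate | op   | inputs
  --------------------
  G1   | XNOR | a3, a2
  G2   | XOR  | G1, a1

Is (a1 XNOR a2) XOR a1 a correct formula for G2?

No

G1 = a3 XNOR a2
G2 = G1 XOR a1 = (a3 XNOR a2) XOR a1
At a1=0, a2=0, a3=1: circuit gives 0, formula gives 1.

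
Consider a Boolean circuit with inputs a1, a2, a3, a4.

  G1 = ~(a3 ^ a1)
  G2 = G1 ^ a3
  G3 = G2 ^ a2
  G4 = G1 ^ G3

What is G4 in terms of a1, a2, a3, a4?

(~(a3 ^ a1)) ^ (((~(a3 ^ a1)) ^ a3) ^ a2)

G1 = ~(a3 ^ a1)
G2 = G1 ^ a3 = (~(a3 ^ a1)) ^ a3
G3 = G2 ^ a2 = ((~(a3 ^ a1)) ^ a3) ^ a2
G4 = G1 ^ G3 = (~(a3 ^ a1)) ^ (((~(a3 ^ a1)) ^ a3) ^ a2)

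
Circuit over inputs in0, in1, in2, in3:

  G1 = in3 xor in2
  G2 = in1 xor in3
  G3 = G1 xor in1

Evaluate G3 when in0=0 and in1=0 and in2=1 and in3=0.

G1 = 0 xor 1 = 1
G3 = 1 xor 0 = 1

1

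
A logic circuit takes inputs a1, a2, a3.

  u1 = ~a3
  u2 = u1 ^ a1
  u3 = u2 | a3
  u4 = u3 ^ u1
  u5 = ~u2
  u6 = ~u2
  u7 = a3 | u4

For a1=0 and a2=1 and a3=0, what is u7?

0

u1 = ~0 = 1
u2 = 1 ^ 0 = 1
u3 = 1 | 0 = 1
u4 = 1 ^ 1 = 0
u7 = 0 | 0 = 0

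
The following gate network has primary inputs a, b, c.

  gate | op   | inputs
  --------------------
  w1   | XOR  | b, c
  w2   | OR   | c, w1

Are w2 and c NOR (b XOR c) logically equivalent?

No

w1 = b XOR c
w2 = c OR w1 = c OR (b XOR c)
At a=0, b=0, c=0: circuit gives 0, formula gives 1.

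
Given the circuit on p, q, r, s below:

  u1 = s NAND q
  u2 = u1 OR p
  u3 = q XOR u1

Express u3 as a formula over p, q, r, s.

q XOR (s NAND q)

u1 = s NAND q
u3 = q XOR u1 = q XOR (s NAND q)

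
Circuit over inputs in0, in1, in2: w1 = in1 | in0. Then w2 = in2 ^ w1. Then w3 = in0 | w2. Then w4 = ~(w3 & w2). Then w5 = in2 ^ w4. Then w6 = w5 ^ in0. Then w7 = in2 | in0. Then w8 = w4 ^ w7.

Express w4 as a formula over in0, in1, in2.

w1 = in1 | in0
w2 = in2 ^ w1 = in2 ^ (in1 | in0)
w3 = in0 | w2 = in0 | (in2 ^ (in1 | in0))
w4 = ~(w3 & w2) = ~((in0 | (in2 ^ (in1 | in0))) & (in2 ^ (in1 | in0)))

~((in0 | (in2 ^ (in1 | in0))) & (in2 ^ (in1 | in0)))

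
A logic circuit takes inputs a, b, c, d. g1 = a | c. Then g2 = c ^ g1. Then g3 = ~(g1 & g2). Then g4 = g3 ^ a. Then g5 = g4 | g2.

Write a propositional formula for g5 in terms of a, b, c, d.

g1 = a | c
g2 = c ^ g1 = c ^ (a | c)
g3 = ~(g1 & g2) = ~((a | c) & (c ^ (a | c)))
g4 = g3 ^ a = (~((a | c) & (c ^ (a | c)))) ^ a
g5 = g4 | g2 = ((~((a | c) & (c ^ (a | c)))) ^ a) | (c ^ (a | c))

((~((a | c) & (c ^ (a | c)))) ^ a) | (c ^ (a | c))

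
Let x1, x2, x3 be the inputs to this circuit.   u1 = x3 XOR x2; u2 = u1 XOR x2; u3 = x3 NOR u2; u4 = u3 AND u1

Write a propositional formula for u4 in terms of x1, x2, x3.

u1 = x3 XOR x2
u2 = u1 XOR x2 = (x3 XOR x2) XOR x2
u3 = x3 NOR u2 = x3 NOR ((x3 XOR x2) XOR x2)
u4 = u3 AND u1 = (x3 NOR ((x3 XOR x2) XOR x2)) AND (x3 XOR x2)

(x3 NOR ((x3 XOR x2) XOR x2)) AND (x3 XOR x2)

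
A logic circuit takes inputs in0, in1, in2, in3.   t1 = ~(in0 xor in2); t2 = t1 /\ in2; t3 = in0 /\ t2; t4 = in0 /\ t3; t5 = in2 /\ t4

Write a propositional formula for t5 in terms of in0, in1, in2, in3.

t1 = ~(in0 xor in2)
t2 = t1 /\ in2 = (~(in0 xor in2)) /\ in2
t3 = in0 /\ t2 = in0 /\ ((~(in0 xor in2)) /\ in2)
t4 = in0 /\ t3 = in0 /\ (in0 /\ ((~(in0 xor in2)) /\ in2))
t5 = in2 /\ t4 = in2 /\ (in0 /\ (in0 /\ ((~(in0 xor in2)) /\ in2)))

in2 /\ (in0 /\ (in0 /\ ((~(in0 xor in2)) /\ in2)))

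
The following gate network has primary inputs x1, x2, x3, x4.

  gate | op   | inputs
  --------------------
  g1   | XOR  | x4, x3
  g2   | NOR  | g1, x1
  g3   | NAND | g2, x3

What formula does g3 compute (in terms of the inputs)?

((x4 XOR x3) NOR x1) NAND x3

g1 = x4 XOR x3
g2 = g1 NOR x1 = (x4 XOR x3) NOR x1
g3 = g2 NAND x3 = ((x4 XOR x3) NOR x1) NAND x3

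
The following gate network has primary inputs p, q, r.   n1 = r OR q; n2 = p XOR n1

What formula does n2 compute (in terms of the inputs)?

n1 = r OR q
n2 = p XOR n1 = p XOR (r OR q)

p XOR (r OR q)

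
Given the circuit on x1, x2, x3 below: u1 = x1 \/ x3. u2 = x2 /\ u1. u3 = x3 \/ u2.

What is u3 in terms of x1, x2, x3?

u1 = x1 \/ x3
u2 = x2 /\ u1 = x2 /\ (x1 \/ x3)
u3 = x3 \/ u2 = x3 \/ (x2 /\ (x1 \/ x3))

x3 \/ (x2 /\ (x1 \/ x3))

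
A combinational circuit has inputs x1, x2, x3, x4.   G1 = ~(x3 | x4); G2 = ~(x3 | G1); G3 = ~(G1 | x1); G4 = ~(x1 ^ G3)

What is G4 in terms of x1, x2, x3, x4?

~(x1 ^ (~((~(x3 | x4)) | x1)))

G1 = ~(x3 | x4)
G3 = ~(G1 | x1) = ~((~(x3 | x4)) | x1)
G4 = ~(x1 ^ G3) = ~(x1 ^ (~((~(x3 | x4)) | x1)))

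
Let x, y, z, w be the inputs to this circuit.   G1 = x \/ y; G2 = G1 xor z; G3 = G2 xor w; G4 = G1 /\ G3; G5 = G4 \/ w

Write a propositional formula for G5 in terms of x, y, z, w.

G1 = x \/ y
G2 = G1 xor z = (x \/ y) xor z
G3 = G2 xor w = ((x \/ y) xor z) xor w
G4 = G1 /\ G3 = (x \/ y) /\ (((x \/ y) xor z) xor w)
G5 = G4 \/ w = ((x \/ y) /\ (((x \/ y) xor z) xor w)) \/ w

((x \/ y) /\ (((x \/ y) xor z) xor w)) \/ w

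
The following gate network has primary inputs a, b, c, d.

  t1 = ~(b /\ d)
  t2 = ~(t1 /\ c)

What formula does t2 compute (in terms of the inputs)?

t1 = ~(b /\ d)
t2 = ~(t1 /\ c) = ~((~(b /\ d)) /\ c)

~((~(b /\ d)) /\ c)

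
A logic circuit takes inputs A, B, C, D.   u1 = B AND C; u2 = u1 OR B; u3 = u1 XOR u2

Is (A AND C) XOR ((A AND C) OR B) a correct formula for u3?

No

u1 = B AND C
u2 = u1 OR B = (B AND C) OR B
u3 = u1 XOR u2 = (B AND C) XOR ((B AND C) OR B)
At A=0, B=1, C=1, D=0: circuit gives 0, formula gives 1.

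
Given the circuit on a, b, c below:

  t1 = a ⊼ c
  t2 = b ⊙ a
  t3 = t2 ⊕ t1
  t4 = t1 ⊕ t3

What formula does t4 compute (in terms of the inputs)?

t1 = a ⊼ c
t2 = b ⊙ a
t3 = t2 ⊕ t1 = (b ⊙ a) ⊕ (a ⊼ c)
t4 = t1 ⊕ t3 = (a ⊼ c) ⊕ ((b ⊙ a) ⊕ (a ⊼ c))

(a ⊼ c) ⊕ ((b ⊙ a) ⊕ (a ⊼ c))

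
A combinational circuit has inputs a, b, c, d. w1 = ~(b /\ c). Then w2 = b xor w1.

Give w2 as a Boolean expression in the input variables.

b xor (~(b /\ c))

w1 = ~(b /\ c)
w2 = b xor w1 = b xor (~(b /\ c))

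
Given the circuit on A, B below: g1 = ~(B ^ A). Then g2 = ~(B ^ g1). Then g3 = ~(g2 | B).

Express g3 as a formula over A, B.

g1 = ~(B ^ A)
g2 = ~(B ^ g1) = ~(B ^ (~(B ^ A)))
g3 = ~(g2 | B) = ~((~(B ^ (~(B ^ A)))) | B)

~((~(B ^ (~(B ^ A)))) | B)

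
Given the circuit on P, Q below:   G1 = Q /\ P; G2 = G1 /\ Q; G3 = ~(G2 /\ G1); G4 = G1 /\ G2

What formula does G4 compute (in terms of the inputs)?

(Q /\ P) /\ ((Q /\ P) /\ Q)

G1 = Q /\ P
G2 = G1 /\ Q = (Q /\ P) /\ Q
G4 = G1 /\ G2 = (Q /\ P) /\ ((Q /\ P) /\ Q)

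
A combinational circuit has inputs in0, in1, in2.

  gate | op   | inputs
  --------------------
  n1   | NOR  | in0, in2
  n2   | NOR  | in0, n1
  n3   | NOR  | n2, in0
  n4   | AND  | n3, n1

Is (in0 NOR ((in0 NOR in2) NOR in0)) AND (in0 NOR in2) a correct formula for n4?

n1 = in0 NOR in2
n2 = in0 NOR n1 = in0 NOR (in0 NOR in2)
n3 = n2 NOR in0 = (in0 NOR (in0 NOR in2)) NOR in0
n4 = n3 AND n1 = ((in0 NOR (in0 NOR in2)) NOR in0) AND (in0 NOR in2)
At in0=0, in1=0, in2=1: circuit gives 0, formula gives 0.
At in0=0, in1=0, in2=0: circuit gives 1, formula gives 1.
Agrees on all 8 inputs.

Yes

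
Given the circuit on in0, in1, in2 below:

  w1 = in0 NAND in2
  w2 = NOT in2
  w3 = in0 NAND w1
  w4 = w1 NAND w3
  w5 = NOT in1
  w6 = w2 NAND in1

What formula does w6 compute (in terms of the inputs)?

w2 = NOT in2
w6 = w2 NAND in1 = NOT in2 NAND in1

NOT in2 NAND in1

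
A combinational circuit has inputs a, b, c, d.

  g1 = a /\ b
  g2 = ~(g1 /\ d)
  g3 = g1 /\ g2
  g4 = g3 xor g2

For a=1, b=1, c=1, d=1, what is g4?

g1 = 1 /\ 1 = 1
g2 = ~(1 /\ 1) = 0
g3 = 1 /\ 0 = 0
g4 = 0 xor 0 = 0

0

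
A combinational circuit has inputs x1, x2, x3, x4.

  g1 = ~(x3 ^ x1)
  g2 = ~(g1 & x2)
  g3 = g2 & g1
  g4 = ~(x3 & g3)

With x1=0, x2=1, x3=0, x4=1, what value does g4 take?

1

g1 = ~(0 ^ 0) = 1
g2 = ~(1 & 1) = 0
g3 = 0 & 1 = 0
g4 = ~(0 & 0) = 1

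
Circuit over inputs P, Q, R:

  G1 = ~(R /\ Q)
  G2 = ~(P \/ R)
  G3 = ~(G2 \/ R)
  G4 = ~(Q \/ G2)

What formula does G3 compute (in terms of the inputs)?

G2 = ~(P \/ R)
G3 = ~(G2 \/ R) = ~((~(P \/ R)) \/ R)

~((~(P \/ R)) \/ R)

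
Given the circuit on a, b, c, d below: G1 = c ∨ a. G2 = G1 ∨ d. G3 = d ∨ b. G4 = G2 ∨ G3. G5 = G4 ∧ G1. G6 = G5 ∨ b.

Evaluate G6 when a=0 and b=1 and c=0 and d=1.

G1 = 0 ∨ 0 = 0
G2 = 0 ∨ 1 = 1
G3 = 1 ∨ 1 = 1
G4 = 1 ∨ 1 = 1
G5 = 1 ∧ 0 = 0
G6 = 0 ∨ 1 = 1

1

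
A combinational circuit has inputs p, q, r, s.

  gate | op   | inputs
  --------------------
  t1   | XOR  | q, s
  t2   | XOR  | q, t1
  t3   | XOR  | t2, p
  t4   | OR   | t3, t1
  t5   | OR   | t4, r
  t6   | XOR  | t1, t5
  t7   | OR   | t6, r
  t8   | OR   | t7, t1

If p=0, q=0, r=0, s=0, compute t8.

t1 = 0 XOR 0 = 0
t2 = 0 XOR 0 = 0
t3 = 0 XOR 0 = 0
t4 = 0 OR 0 = 0
t5 = 0 OR 0 = 0
t6 = 0 XOR 0 = 0
t7 = 0 OR 0 = 0
t8 = 0 OR 0 = 0

0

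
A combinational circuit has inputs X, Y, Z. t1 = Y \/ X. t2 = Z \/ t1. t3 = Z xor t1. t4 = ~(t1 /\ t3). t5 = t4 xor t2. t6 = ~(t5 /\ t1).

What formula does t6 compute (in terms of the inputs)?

~(((~((Y \/ X) /\ (Z xor (Y \/ X)))) xor (Z \/ (Y \/ X))) /\ (Y \/ X))

t1 = Y \/ X
t2 = Z \/ t1 = Z \/ (Y \/ X)
t3 = Z xor t1 = Z xor (Y \/ X)
t4 = ~(t1 /\ t3) = ~((Y \/ X) /\ (Z xor (Y \/ X)))
t5 = t4 xor t2 = (~((Y \/ X) /\ (Z xor (Y \/ X)))) xor (Z \/ (Y \/ X))
t6 = ~(t5 /\ t1) = ~(((~((Y \/ X) /\ (Z xor (Y \/ X)))) xor (Z \/ (Y \/ X))) /\ (Y \/ X))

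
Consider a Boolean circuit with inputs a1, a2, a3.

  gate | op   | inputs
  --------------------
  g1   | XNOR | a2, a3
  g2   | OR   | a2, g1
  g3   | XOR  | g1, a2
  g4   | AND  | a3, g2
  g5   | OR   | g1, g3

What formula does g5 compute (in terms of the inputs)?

g1 = a2 XNOR a3
g3 = g1 XOR a2 = (a2 XNOR a3) XOR a2
g5 = g1 OR g3 = (a2 XNOR a3) OR ((a2 XNOR a3) XOR a2)

(a2 XNOR a3) OR ((a2 XNOR a3) XOR a2)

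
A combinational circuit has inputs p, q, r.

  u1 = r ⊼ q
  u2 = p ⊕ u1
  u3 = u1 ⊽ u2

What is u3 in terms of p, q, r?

u1 = r ⊼ q
u2 = p ⊕ u1 = p ⊕ (r ⊼ q)
u3 = u1 ⊽ u2 = (r ⊼ q) ⊽ (p ⊕ (r ⊼ q))

(r ⊼ q) ⊽ (p ⊕ (r ⊼ q))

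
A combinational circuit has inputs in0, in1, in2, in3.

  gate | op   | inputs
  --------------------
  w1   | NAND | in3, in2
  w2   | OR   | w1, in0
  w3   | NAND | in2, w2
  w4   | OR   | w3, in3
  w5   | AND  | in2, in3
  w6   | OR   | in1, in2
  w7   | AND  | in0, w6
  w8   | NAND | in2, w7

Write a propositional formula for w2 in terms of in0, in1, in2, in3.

w1 = in3 NAND in2
w2 = w1 OR in0 = (in3 NAND in2) OR in0

(in3 NAND in2) OR in0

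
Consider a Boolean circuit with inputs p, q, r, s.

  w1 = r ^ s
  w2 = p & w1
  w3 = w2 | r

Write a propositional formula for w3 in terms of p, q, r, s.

(p & (r ^ s)) | r

w1 = r ^ s
w2 = p & w1 = p & (r ^ s)
w3 = w2 | r = (p & (r ^ s)) | r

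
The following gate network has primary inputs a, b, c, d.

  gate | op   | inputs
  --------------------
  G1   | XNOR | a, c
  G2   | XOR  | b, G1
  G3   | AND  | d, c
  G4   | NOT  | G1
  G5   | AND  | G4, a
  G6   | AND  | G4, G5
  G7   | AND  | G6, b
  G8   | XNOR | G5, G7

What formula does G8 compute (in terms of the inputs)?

G1 = a XNOR c
G4 = NOT G1 = NOT (a XNOR c)
G5 = G4 AND a = NOT (a XNOR c) AND a
G6 = G4 AND G5 = NOT (a XNOR c) AND (NOT (a XNOR c) AND a)
G7 = G6 AND b = (NOT (a XNOR c) AND (NOT (a XNOR c) AND a)) AND b
G8 = G5 XNOR G7 = (NOT (a XNOR c) AND a) XNOR ((NOT (a XNOR c) AND (NOT (a XNOR c) AND a)) AND b)

(NOT (a XNOR c) AND a) XNOR ((NOT (a XNOR c) AND (NOT (a XNOR c) AND a)) AND b)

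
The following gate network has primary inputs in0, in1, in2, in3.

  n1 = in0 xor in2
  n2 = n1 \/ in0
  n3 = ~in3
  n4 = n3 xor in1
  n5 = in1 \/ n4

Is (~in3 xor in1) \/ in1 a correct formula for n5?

n3 = ~in3
n4 = n3 xor in1 = ~in3 xor in1
n5 = in1 \/ n4 = in1 \/ (~in3 xor in1)
At in0=0, in1=0, in2=0, in3=1: circuit gives 0, formula gives 0.
At in0=0, in1=0, in2=0, in3=0: circuit gives 1, formula gives 1.
Agrees on all 16 inputs.

Yes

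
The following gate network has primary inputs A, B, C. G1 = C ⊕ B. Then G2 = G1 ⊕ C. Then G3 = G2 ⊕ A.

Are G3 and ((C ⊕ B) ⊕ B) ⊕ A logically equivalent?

G1 = C ⊕ B
G2 = G1 ⊕ C = (C ⊕ B) ⊕ C
G3 = G2 ⊕ A = ((C ⊕ B) ⊕ C) ⊕ A
At A=0, B=0, C=1: circuit gives 0, formula gives 1.

No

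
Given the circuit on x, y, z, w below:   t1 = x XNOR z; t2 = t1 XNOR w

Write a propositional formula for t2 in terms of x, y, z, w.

t1 = x XNOR z
t2 = t1 XNOR w = (x XNOR z) XNOR w

(x XNOR z) XNOR w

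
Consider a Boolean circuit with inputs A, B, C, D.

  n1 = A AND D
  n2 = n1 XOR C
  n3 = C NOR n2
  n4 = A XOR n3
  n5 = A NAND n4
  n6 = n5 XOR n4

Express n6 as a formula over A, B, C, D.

n1 = A AND D
n2 = n1 XOR C = (A AND D) XOR C
n3 = C NOR n2 = C NOR ((A AND D) XOR C)
n4 = A XOR n3 = A XOR (C NOR ((A AND D) XOR C))
n5 = A NAND n4 = A NAND (A XOR (C NOR ((A AND D) XOR C)))
n6 = n5 XOR n4 = (A NAND (A XOR (C NOR ((A AND D) XOR C)))) XOR (A XOR (C NOR ((A AND D) XOR C)))

(A NAND (A XOR (C NOR ((A AND D) XOR C)))) XOR (A XOR (C NOR ((A AND D) XOR C)))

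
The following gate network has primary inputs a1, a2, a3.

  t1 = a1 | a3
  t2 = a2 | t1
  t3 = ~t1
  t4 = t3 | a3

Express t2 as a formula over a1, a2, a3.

t1 = a1 | a3
t2 = a2 | t1 = a2 | (a1 | a3)

a2 | (a1 | a3)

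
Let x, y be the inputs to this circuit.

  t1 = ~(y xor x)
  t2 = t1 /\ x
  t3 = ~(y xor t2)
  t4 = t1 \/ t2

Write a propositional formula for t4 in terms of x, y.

(~(y xor x)) \/ ((~(y xor x)) /\ x)

t1 = ~(y xor x)
t2 = t1 /\ x = (~(y xor x)) /\ x
t4 = t1 \/ t2 = (~(y xor x)) \/ ((~(y xor x)) /\ x)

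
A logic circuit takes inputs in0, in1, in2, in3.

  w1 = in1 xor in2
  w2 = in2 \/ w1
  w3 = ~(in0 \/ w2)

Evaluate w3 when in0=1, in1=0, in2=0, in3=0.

0

w1 = 0 xor 0 = 0
w2 = 0 \/ 0 = 0
w3 = ~(1 \/ 0) = 0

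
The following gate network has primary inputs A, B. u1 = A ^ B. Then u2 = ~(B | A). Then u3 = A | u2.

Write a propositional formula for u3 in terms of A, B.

u2 = ~(B | A)
u3 = A | u2 = A | (~(B | A))

A | (~(B | A))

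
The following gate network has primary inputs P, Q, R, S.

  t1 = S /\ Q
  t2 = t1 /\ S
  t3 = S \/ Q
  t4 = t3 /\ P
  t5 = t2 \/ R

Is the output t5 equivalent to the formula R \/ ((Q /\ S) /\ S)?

Yes

t1 = S /\ Q
t2 = t1 /\ S = (S /\ Q) /\ S
t5 = t2 \/ R = ((S /\ Q) /\ S) \/ R
At P=0, Q=0, R=0, S=0: circuit gives 0, formula gives 0.
At P=0, Q=0, R=1, S=0: circuit gives 1, formula gives 1.
Agrees on all 16 inputs.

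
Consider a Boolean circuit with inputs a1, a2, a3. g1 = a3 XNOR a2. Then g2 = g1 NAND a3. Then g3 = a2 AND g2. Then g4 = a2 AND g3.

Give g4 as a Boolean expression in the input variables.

a2 AND (a2 AND ((a3 XNOR a2) NAND a3))

g1 = a3 XNOR a2
g2 = g1 NAND a3 = (a3 XNOR a2) NAND a3
g3 = a2 AND g2 = a2 AND ((a3 XNOR a2) NAND a3)
g4 = a2 AND g3 = a2 AND (a2 AND ((a3 XNOR a2) NAND a3))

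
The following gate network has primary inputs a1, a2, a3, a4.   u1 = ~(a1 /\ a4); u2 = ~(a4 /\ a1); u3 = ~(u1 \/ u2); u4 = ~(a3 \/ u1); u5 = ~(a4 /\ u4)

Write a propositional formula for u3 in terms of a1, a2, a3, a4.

u1 = ~(a1 /\ a4)
u2 = ~(a4 /\ a1)
u3 = ~(u1 \/ u2) = ~((~(a1 /\ a4)) \/ (~(a4 /\ a1)))

~((~(a1 /\ a4)) \/ (~(a4 /\ a1)))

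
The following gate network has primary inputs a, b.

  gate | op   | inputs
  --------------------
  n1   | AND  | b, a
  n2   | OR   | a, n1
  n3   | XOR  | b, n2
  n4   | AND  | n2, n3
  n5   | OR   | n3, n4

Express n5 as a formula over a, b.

(b XOR (a OR (b AND a))) OR ((a OR (b AND a)) AND (b XOR (a OR (b AND a))))

n1 = b AND a
n2 = a OR n1 = a OR (b AND a)
n3 = b XOR n2 = b XOR (a OR (b AND a))
n4 = n2 AND n3 = (a OR (b AND a)) AND (b XOR (a OR (b AND a)))
n5 = n3 OR n4 = (b XOR (a OR (b AND a))) OR ((a OR (b AND a)) AND (b XOR (a OR (b AND a))))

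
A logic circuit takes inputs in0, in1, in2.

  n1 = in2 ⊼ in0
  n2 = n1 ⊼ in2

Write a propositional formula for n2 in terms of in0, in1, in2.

(in2 ⊼ in0) ⊼ in2

n1 = in2 ⊼ in0
n2 = n1 ⊼ in2 = (in2 ⊼ in0) ⊼ in2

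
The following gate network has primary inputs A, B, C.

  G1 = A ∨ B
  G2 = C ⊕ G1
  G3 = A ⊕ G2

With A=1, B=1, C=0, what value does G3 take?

G1 = 1 ∨ 1 = 1
G2 = 0 ⊕ 1 = 1
G3 = 1 ⊕ 1 = 0

0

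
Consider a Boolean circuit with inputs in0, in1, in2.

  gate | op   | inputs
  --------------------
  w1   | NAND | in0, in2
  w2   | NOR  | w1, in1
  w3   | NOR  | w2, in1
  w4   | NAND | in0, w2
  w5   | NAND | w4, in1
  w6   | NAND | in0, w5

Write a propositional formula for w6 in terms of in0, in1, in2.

w1 = in0 NAND in2
w2 = w1 NOR in1 = (in0 NAND in2) NOR in1
w4 = in0 NAND w2 = in0 NAND ((in0 NAND in2) NOR in1)
w5 = w4 NAND in1 = (in0 NAND ((in0 NAND in2) NOR in1)) NAND in1
w6 = in0 NAND w5 = in0 NAND ((in0 NAND ((in0 NAND in2) NOR in1)) NAND in1)

in0 NAND ((in0 NAND ((in0 NAND in2) NOR in1)) NAND in1)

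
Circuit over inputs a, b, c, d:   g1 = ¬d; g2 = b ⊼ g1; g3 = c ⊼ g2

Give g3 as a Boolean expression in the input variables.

g1 = ¬d
g2 = b ⊼ g1 = b ⊼ ¬d
g3 = c ⊼ g2 = c ⊼ (b ⊼ ¬d)

c ⊼ (b ⊼ ¬d)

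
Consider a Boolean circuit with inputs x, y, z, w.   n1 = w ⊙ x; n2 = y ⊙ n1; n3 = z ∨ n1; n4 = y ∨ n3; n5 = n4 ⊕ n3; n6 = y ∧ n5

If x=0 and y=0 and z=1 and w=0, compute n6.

n1 = 0 ⊙ 0 = 1
n3 = 1 ∨ 1 = 1
n4 = 0 ∨ 1 = 1
n5 = 1 ⊕ 1 = 0
n6 = 0 ∧ 0 = 0

0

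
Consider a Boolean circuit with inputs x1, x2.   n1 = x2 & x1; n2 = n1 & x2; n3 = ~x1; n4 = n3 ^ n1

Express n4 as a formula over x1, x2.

n1 = x2 & x1
n3 = ~x1
n4 = n3 ^ n1 = ~x1 ^ (x2 & x1)

~x1 ^ (x2 & x1)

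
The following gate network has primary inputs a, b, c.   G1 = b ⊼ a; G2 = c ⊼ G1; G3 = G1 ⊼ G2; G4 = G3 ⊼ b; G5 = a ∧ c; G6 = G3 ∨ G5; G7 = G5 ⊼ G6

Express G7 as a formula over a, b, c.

G1 = b ⊼ a
G2 = c ⊼ G1 = c ⊼ (b ⊼ a)
G3 = G1 ⊼ G2 = (b ⊼ a) ⊼ (c ⊼ (b ⊼ a))
G5 = a ∧ c
G6 = G3 ∨ G5 = ((b ⊼ a) ⊼ (c ⊼ (b ⊼ a))) ∨ (a ∧ c)
G7 = G5 ⊼ G6 = (a ∧ c) ⊼ (((b ⊼ a) ⊼ (c ⊼ (b ⊼ a))) ∨ (a ∧ c))

(a ∧ c) ⊼ (((b ⊼ a) ⊼ (c ⊼ (b ⊼ a))) ∨ (a ∧ c))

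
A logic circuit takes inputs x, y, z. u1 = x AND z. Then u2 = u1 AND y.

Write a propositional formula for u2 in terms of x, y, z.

(x AND z) AND y

u1 = x AND z
u2 = u1 AND y = (x AND z) AND y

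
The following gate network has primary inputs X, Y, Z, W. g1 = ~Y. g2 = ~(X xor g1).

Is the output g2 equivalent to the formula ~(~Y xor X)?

g1 = ~Y
g2 = ~(X xor g1) = ~(X xor ~Y)
At X=0, Y=0, Z=0, W=0: circuit gives 0, formula gives 0.
At X=0, Y=1, Z=0, W=0: circuit gives 1, formula gives 1.
Agrees on all 16 inputs.

Yes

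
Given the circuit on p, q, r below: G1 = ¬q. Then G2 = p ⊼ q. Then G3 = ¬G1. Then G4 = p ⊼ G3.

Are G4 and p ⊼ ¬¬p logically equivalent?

G1 = ¬q
G3 = ¬G1 = ¬¬q
G4 = p ⊼ G3 = p ⊼ ¬¬q
At p=1, q=0, r=0: circuit gives 1, formula gives 0.

No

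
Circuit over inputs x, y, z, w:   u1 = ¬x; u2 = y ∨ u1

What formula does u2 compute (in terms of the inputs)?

y ∨ ¬x

u1 = ¬x
u2 = y ∨ u1 = y ∨ ¬x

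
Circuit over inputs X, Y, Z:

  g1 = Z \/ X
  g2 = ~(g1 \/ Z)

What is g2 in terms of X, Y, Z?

g1 = Z \/ X
g2 = ~(g1 \/ Z) = ~((Z \/ X) \/ Z)

~((Z \/ X) \/ Z)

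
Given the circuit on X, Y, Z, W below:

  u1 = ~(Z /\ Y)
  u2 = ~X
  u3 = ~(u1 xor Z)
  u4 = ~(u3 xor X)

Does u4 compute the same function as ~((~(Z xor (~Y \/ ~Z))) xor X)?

u1 = ~(Z /\ Y)
u3 = ~(u1 xor Z) = ~((~(Z /\ Y)) xor Z)
u4 = ~(u3 xor X) = ~((~((~(Z /\ Y)) xor Z)) xor X)
At X=0, Y=0, Z=1, W=0: circuit gives 0, formula gives 0.
At X=0, Y=0, Z=0, W=0: circuit gives 1, formula gives 1.
Agrees on all 16 inputs.

Yes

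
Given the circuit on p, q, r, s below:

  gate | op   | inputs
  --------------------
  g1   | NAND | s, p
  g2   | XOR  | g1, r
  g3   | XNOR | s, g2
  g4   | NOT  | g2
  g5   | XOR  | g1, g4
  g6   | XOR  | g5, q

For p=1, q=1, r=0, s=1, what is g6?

0

g1 = 1 NAND 1 = 0
g2 = 0 XOR 0 = 0
g4 = NOT 0 = 1
g5 = 0 XOR 1 = 1
g6 = 1 XOR 1 = 0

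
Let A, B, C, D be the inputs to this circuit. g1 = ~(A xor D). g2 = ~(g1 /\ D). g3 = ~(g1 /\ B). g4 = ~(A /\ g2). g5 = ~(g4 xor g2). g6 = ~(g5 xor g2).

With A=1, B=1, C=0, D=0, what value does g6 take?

g1 = ~(1 xor 0) = 0
g2 = ~(0 /\ 0) = 1
g4 = ~(1 /\ 1) = 0
g5 = ~(0 xor 1) = 0
g6 = ~(0 xor 1) = 0

0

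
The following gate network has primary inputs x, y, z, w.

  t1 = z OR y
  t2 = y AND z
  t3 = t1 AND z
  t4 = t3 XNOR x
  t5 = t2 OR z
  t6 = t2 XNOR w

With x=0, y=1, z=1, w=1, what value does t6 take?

t2 = 1 AND 1 = 1
t6 = 1 XNOR 1 = 1

1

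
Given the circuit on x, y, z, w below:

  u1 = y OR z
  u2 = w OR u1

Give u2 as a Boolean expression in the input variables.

u1 = y OR z
u2 = w OR u1 = w OR (y OR z)

w OR (y OR z)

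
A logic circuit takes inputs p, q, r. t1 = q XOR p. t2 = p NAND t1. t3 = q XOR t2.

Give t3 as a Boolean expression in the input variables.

q XOR (p NAND (q XOR p))

t1 = q XOR p
t2 = p NAND t1 = p NAND (q XOR p)
t3 = q XOR t2 = q XOR (p NAND (q XOR p))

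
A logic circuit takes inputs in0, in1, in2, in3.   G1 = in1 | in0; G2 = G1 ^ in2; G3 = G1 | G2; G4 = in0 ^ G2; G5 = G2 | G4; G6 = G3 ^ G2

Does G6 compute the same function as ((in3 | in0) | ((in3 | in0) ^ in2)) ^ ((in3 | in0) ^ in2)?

G1 = in1 | in0
G2 = G1 ^ in2 = (in1 | in0) ^ in2
G3 = G1 | G2 = (in1 | in0) | ((in1 | in0) ^ in2)
G6 = G3 ^ G2 = ((in1 | in0) | ((in1 | in0) ^ in2)) ^ ((in1 | in0) ^ in2)
At in0=0, in1=0, in2=1, in3=1: circuit gives 0, formula gives 1.

No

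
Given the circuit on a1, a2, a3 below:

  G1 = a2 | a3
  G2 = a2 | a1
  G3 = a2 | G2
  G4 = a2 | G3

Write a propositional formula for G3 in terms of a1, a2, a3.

a2 | (a2 | a1)

G2 = a2 | a1
G3 = a2 | G2 = a2 | (a2 | a1)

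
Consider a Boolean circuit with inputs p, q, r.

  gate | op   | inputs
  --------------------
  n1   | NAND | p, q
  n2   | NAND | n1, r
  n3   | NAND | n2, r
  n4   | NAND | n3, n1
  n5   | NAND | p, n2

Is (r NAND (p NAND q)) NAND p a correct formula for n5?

n1 = p NAND q
n2 = n1 NAND r = (p NAND q) NAND r
n5 = p NAND n2 = p NAND ((p NAND q) NAND r)
At p=1, q=0, r=0: circuit gives 0, formula gives 0.
At p=0, q=0, r=0: circuit gives 1, formula gives 1.
Agrees on all 8 inputs.

Yes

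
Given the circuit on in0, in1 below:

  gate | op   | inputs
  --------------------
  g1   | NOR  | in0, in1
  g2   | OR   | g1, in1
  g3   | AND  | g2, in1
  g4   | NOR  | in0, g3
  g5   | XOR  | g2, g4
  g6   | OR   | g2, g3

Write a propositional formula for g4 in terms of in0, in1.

g1 = in0 NOR in1
g2 = g1 OR in1 = (in0 NOR in1) OR in1
g3 = g2 AND in1 = ((in0 NOR in1) OR in1) AND in1
g4 = in0 NOR g3 = in0 NOR (((in0 NOR in1) OR in1) AND in1)

in0 NOR (((in0 NOR in1) OR in1) AND in1)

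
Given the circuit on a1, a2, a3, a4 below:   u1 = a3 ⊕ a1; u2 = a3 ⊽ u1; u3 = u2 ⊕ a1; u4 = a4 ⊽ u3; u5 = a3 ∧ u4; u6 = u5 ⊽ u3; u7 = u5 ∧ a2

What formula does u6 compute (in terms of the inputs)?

u1 = a3 ⊕ a1
u2 = a3 ⊽ u1 = a3 ⊽ (a3 ⊕ a1)
u3 = u2 ⊕ a1 = (a3 ⊽ (a3 ⊕ a1)) ⊕ a1
u4 = a4 ⊽ u3 = a4 ⊽ ((a3 ⊽ (a3 ⊕ a1)) ⊕ a1)
u5 = a3 ∧ u4 = a3 ∧ (a4 ⊽ ((a3 ⊽ (a3 ⊕ a1)) ⊕ a1))
u6 = u5 ⊽ u3 = (a3 ∧ (a4 ⊽ ((a3 ⊽ (a3 ⊕ a1)) ⊕ a1))) ⊽ ((a3 ⊽ (a3 ⊕ a1)) ⊕ a1)

(a3 ∧ (a4 ⊽ ((a3 ⊽ (a3 ⊕ a1)) ⊕ a1))) ⊽ ((a3 ⊽ (a3 ⊕ a1)) ⊕ a1)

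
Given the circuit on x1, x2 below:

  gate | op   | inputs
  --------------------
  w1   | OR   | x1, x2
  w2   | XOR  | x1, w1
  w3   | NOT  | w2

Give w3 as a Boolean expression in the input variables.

NOT (x1 XOR (x1 OR x2))

w1 = x1 OR x2
w2 = x1 XOR w1 = x1 XOR (x1 OR x2)
w3 = NOT w2 = NOT (x1 XOR (x1 OR x2))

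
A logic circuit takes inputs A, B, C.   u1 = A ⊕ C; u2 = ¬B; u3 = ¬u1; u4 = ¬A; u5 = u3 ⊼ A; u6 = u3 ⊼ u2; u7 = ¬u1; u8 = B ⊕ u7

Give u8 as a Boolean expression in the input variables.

B ⊕ ¬(A ⊕ C)

u1 = A ⊕ C
u7 = ¬u1 = ¬(A ⊕ C)
u8 = B ⊕ u7 = B ⊕ ¬(A ⊕ C)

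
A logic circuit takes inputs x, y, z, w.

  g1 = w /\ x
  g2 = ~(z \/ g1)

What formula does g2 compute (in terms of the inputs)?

~(z \/ (w /\ x))

g1 = w /\ x
g2 = ~(z \/ g1) = ~(z \/ (w /\ x))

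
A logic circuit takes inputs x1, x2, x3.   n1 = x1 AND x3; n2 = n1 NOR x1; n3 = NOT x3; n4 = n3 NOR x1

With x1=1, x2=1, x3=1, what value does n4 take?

n3 = NOT 1 = 0
n4 = 0 NOR 1 = 0

0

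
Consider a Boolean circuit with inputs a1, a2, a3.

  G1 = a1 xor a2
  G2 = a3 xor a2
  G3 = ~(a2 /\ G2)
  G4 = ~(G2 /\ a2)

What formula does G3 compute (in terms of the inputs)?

~(a2 /\ (a3 xor a2))

G2 = a3 xor a2
G3 = ~(a2 /\ G2) = ~(a2 /\ (a3 xor a2))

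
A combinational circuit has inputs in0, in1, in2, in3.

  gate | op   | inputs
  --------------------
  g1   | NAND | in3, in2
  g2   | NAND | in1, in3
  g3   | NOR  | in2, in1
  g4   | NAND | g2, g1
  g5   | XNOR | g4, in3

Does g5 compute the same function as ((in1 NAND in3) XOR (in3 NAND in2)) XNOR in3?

g1 = in3 NAND in2
g2 = in1 NAND in3
g4 = g2 NAND g1 = (in1 NAND in3) NAND (in3 NAND in2)
g5 = g4 XNOR in3 = ((in1 NAND in3) NAND (in3 NAND in2)) XNOR in3
At in0=0, in1=1, in2=1, in3=1: circuit gives 1, formula gives 0.

No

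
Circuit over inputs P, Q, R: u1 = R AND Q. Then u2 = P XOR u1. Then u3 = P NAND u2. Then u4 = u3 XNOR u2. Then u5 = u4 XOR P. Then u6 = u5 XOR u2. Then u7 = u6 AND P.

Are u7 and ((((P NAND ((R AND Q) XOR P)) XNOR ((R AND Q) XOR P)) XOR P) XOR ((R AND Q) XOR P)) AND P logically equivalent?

u1 = R AND Q
u2 = P XOR u1 = P XOR (R AND Q)
u3 = P NAND u2 = P NAND (P XOR (R AND Q))
u4 = u3 XNOR u2 = (P NAND (P XOR (R AND Q))) XNOR (P XOR (R AND Q))
u5 = u4 XOR P = ((P NAND (P XOR (R AND Q))) XNOR (P XOR (R AND Q))) XOR P
u6 = u5 XOR u2 = (((P NAND (P XOR (R AND Q))) XNOR (P XOR (R AND Q))) XOR P) XOR (P XOR (R AND Q))
u7 = u6 AND P = ((((P NAND (P XOR (R AND Q))) XNOR (P XOR (R AND Q))) XOR P) XOR (P XOR (R AND Q))) AND P
At P=0, Q=0, R=0: circuit gives 0, formula gives 0.
At P=1, Q=1, R=1: circuit gives 1, formula gives 1.
Agrees on all 8 inputs.

Yes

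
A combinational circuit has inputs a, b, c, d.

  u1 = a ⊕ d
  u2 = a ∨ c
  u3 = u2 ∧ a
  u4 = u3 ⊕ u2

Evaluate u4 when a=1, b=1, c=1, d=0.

u2 = 1 ∨ 1 = 1
u3 = 1 ∧ 1 = 1
u4 = 1 ⊕ 1 = 0

0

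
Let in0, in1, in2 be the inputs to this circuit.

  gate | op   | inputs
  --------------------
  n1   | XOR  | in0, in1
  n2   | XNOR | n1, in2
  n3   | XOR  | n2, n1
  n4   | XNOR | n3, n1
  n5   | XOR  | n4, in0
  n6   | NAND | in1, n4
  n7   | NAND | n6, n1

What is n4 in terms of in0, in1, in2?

n1 = in0 XOR in1
n2 = n1 XNOR in2 = (in0 XOR in1) XNOR in2
n3 = n2 XOR n1 = ((in0 XOR in1) XNOR in2) XOR (in0 XOR in1)
n4 = n3 XNOR n1 = (((in0 XOR in1) XNOR in2) XOR (in0 XOR in1)) XNOR (in0 XOR in1)

(((in0 XOR in1) XNOR in2) XOR (in0 XOR in1)) XNOR (in0 XOR in1)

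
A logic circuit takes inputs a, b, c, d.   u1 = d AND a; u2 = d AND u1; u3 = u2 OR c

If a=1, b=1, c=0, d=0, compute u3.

u1 = 0 AND 1 = 0
u2 = 0 AND 0 = 0
u3 = 0 OR 0 = 0

0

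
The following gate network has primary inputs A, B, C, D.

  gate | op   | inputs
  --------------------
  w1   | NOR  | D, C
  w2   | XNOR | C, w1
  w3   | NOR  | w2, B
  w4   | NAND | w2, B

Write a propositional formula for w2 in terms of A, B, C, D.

C XNOR (D NOR C)

w1 = D NOR C
w2 = C XNOR w1 = C XNOR (D NOR C)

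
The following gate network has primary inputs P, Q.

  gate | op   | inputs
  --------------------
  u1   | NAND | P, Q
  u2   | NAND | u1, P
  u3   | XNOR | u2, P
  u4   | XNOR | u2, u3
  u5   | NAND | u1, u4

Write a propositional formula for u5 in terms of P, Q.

u1 = P NAND Q
u2 = u1 NAND P = (P NAND Q) NAND P
u3 = u2 XNOR P = ((P NAND Q) NAND P) XNOR P
u4 = u2 XNOR u3 = ((P NAND Q) NAND P) XNOR (((P NAND Q) NAND P) XNOR P)
u5 = u1 NAND u4 = (P NAND Q) NAND (((P NAND Q) NAND P) XNOR (((P NAND Q) NAND P) XNOR P))

(P NAND Q) NAND (((P NAND Q) NAND P) XNOR (((P NAND Q) NAND P) XNOR P))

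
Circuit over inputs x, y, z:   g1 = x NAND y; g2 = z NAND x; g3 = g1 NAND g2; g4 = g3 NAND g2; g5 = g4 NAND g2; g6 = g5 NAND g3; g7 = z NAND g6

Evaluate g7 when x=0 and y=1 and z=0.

1

g1 = 0 NAND 1 = 1
g2 = 0 NAND 0 = 1
g3 = 1 NAND 1 = 0
g4 = 0 NAND 1 = 1
g5 = 1 NAND 1 = 0
g6 = 0 NAND 0 = 1
g7 = 0 NAND 1 = 1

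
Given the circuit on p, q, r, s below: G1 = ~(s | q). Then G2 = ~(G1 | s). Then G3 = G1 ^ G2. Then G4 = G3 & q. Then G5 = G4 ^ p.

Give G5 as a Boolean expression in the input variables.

(((~(s | q)) ^ (~((~(s | q)) | s))) & q) ^ p

G1 = ~(s | q)
G2 = ~(G1 | s) = ~((~(s | q)) | s)
G3 = G1 ^ G2 = (~(s | q)) ^ (~((~(s | q)) | s))
G4 = G3 & q = ((~(s | q)) ^ (~((~(s | q)) | s))) & q
G5 = G4 ^ p = (((~(s | q)) ^ (~((~(s | q)) | s))) & q) ^ p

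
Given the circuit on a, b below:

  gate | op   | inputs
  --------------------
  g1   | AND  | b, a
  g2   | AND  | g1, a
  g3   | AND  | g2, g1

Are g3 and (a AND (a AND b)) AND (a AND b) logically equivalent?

Yes

g1 = b AND a
g2 = g1 AND a = (b AND a) AND a
g3 = g2 AND g1 = ((b AND a) AND a) AND (b AND a)
At a=0, b=0: circuit gives 0, formula gives 0.
At a=1, b=1: circuit gives 1, formula gives 1.
Agrees on all 4 inputs.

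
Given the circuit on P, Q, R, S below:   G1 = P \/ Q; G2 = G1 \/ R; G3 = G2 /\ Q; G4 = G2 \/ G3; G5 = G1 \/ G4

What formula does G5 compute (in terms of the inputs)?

(P \/ Q) \/ (((P \/ Q) \/ R) \/ (((P \/ Q) \/ R) /\ Q))

G1 = P \/ Q
G2 = G1 \/ R = (P \/ Q) \/ R
G3 = G2 /\ Q = ((P \/ Q) \/ R) /\ Q
G4 = G2 \/ G3 = ((P \/ Q) \/ R) \/ (((P \/ Q) \/ R) /\ Q)
G5 = G1 \/ G4 = (P \/ Q) \/ (((P \/ Q) \/ R) \/ (((P \/ Q) \/ R) /\ Q))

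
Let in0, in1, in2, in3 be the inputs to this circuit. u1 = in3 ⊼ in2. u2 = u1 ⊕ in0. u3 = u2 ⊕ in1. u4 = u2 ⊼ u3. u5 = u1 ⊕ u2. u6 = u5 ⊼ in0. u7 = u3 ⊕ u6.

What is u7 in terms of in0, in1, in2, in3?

u1 = in3 ⊼ in2
u2 = u1 ⊕ in0 = (in3 ⊼ in2) ⊕ in0
u3 = u2 ⊕ in1 = ((in3 ⊼ in2) ⊕ in0) ⊕ in1
u5 = u1 ⊕ u2 = (in3 ⊼ in2) ⊕ ((in3 ⊼ in2) ⊕ in0)
u6 = u5 ⊼ in0 = ((in3 ⊼ in2) ⊕ ((in3 ⊼ in2) ⊕ in0)) ⊼ in0
u7 = u3 ⊕ u6 = (((in3 ⊼ in2) ⊕ in0) ⊕ in1) ⊕ (((in3 ⊼ in2) ⊕ ((in3 ⊼ in2) ⊕ in0)) ⊼ in0)

(((in3 ⊼ in2) ⊕ in0) ⊕ in1) ⊕ (((in3 ⊼ in2) ⊕ ((in3 ⊼ in2) ⊕ in0)) ⊼ in0)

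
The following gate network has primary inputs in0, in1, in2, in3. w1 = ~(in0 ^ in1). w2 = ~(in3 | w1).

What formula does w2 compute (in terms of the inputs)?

~(in3 | (~(in0 ^ in1)))

w1 = ~(in0 ^ in1)
w2 = ~(in3 | w1) = ~(in3 | (~(in0 ^ in1)))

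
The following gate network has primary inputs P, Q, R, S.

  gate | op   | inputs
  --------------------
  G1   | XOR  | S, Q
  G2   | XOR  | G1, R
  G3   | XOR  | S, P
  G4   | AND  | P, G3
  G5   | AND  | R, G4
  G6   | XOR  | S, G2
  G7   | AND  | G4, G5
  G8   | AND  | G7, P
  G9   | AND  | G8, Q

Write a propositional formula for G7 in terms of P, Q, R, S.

(P AND (S XOR P)) AND (R AND (P AND (S XOR P)))

G3 = S XOR P
G4 = P AND G3 = P AND (S XOR P)
G5 = R AND G4 = R AND (P AND (S XOR P))
G7 = G4 AND G5 = (P AND (S XOR P)) AND (R AND (P AND (S XOR P)))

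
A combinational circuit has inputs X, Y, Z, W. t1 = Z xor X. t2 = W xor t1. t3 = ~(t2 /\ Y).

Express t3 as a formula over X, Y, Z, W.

t1 = Z xor X
t2 = W xor t1 = W xor (Z xor X)
t3 = ~(t2 /\ Y) = ~((W xor (Z xor X)) /\ Y)

~((W xor (Z xor X)) /\ Y)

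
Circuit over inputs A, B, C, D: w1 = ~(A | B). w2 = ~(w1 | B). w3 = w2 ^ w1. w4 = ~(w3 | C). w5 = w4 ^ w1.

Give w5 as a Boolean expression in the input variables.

(~(((~((~(A | B)) | B)) ^ (~(A | B))) | C)) ^ (~(A | B))

w1 = ~(A | B)
w2 = ~(w1 | B) = ~((~(A | B)) | B)
w3 = w2 ^ w1 = (~((~(A | B)) | B)) ^ (~(A | B))
w4 = ~(w3 | C) = ~(((~((~(A | B)) | B)) ^ (~(A | B))) | C)
w5 = w4 ^ w1 = (~(((~((~(A | B)) | B)) ^ (~(A | B))) | C)) ^ (~(A | B))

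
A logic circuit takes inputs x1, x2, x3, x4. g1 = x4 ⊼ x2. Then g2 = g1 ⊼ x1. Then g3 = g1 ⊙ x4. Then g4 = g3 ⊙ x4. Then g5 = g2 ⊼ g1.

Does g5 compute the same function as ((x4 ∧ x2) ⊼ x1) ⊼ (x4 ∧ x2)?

No

g1 = x4 ⊼ x2
g2 = g1 ⊼ x1 = (x4 ⊼ x2) ⊼ x1
g5 = g2 ⊼ g1 = ((x4 ⊼ x2) ⊼ x1) ⊼ (x4 ⊼ x2)
At x1=0, x2=0, x3=0, x4=0: circuit gives 0, formula gives 1.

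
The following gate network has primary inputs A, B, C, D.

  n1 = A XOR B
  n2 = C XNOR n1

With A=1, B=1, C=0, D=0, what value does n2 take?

n1 = 1 XOR 1 = 0
n2 = 0 XNOR 0 = 1

1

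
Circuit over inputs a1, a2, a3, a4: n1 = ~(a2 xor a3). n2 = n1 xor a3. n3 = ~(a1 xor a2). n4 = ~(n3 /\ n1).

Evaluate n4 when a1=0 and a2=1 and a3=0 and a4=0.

n1 = ~(1 xor 0) = 0
n3 = ~(0 xor 1) = 0
n4 = ~(0 /\ 0) = 1

1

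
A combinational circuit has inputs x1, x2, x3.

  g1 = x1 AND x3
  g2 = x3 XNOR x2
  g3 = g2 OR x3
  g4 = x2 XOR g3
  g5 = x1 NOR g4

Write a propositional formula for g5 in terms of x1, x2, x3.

g2 = x3 XNOR x2
g3 = g2 OR x3 = (x3 XNOR x2) OR x3
g4 = x2 XOR g3 = x2 XOR ((x3 XNOR x2) OR x3)
g5 = x1 NOR g4 = x1 NOR (x2 XOR ((x3 XNOR x2) OR x3))

x1 NOR (x2 XOR ((x3 XNOR x2) OR x3))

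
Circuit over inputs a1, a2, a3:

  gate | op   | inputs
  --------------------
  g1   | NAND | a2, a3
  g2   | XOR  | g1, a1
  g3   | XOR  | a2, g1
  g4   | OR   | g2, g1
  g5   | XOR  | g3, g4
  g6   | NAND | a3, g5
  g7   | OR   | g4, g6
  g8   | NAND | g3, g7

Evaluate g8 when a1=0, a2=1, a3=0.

1

g1 = 1 NAND 0 = 1
g2 = 1 XOR 0 = 1
g3 = 1 XOR 1 = 0
g4 = 1 OR 1 = 1
g5 = 0 XOR 1 = 1
g6 = 0 NAND 1 = 1
g7 = 1 OR 1 = 1
g8 = 0 NAND 1 = 1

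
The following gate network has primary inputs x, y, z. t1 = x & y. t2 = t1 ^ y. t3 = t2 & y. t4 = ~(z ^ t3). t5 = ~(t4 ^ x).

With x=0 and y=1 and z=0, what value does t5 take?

t1 = 0 & 1 = 0
t2 = 0 ^ 1 = 1
t3 = 1 & 1 = 1
t4 = ~(0 ^ 1) = 0
t5 = ~(0 ^ 0) = 1

1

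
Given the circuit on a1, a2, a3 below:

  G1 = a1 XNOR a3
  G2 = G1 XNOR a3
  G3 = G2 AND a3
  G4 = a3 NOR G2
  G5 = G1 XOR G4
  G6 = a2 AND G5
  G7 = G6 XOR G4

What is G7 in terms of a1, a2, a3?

G1 = a1 XNOR a3
G2 = G1 XNOR a3 = (a1 XNOR a3) XNOR a3
G4 = a3 NOR G2 = a3 NOR ((a1 XNOR a3) XNOR a3)
G5 = G1 XOR G4 = (a1 XNOR a3) XOR (a3 NOR ((a1 XNOR a3) XNOR a3))
G6 = a2 AND G5 = a2 AND ((a1 XNOR a3) XOR (a3 NOR ((a1 XNOR a3) XNOR a3)))
G7 = G6 XOR G4 = (a2 AND ((a1 XNOR a3) XOR (a3 NOR ((a1 XNOR a3) XNOR a3)))) XOR (a3 NOR ((a1 XNOR a3) XNOR a3))

(a2 AND ((a1 XNOR a3) XOR (a3 NOR ((a1 XNOR a3) XNOR a3)))) XOR (a3 NOR ((a1 XNOR a3) XNOR a3))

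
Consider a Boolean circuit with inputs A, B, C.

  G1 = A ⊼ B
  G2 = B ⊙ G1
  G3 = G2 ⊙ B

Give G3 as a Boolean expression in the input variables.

(B ⊙ (A ⊼ B)) ⊙ B

G1 = A ⊼ B
G2 = B ⊙ G1 = B ⊙ (A ⊼ B)
G3 = G2 ⊙ B = (B ⊙ (A ⊼ B)) ⊙ B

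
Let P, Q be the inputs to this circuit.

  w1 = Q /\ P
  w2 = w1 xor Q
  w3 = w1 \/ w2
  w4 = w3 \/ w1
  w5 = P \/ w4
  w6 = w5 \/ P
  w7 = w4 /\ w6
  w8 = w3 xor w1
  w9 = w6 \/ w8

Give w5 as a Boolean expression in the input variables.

P \/ (((Q /\ P) \/ ((Q /\ P) xor Q)) \/ (Q /\ P))

w1 = Q /\ P
w2 = w1 xor Q = (Q /\ P) xor Q
w3 = w1 \/ w2 = (Q /\ P) \/ ((Q /\ P) xor Q)
w4 = w3 \/ w1 = ((Q /\ P) \/ ((Q /\ P) xor Q)) \/ (Q /\ P)
w5 = P \/ w4 = P \/ (((Q /\ P) \/ ((Q /\ P) xor Q)) \/ (Q /\ P))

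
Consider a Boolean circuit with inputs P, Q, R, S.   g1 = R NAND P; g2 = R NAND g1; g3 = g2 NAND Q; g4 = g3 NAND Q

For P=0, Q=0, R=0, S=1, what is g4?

1

g1 = 0 NAND 0 = 1
g2 = 0 NAND 1 = 1
g3 = 1 NAND 0 = 1
g4 = 1 NAND 0 = 1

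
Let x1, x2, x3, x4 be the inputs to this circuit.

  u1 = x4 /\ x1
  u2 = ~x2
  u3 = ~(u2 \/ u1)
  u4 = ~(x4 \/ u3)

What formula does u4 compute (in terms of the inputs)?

u1 = x4 /\ x1
u2 = ~x2
u3 = ~(u2 \/ u1) = ~(~x2 \/ (x4 /\ x1))
u4 = ~(x4 \/ u3) = ~(x4 \/ (~(~x2 \/ (x4 /\ x1))))

~(x4 \/ (~(~x2 \/ (x4 /\ x1))))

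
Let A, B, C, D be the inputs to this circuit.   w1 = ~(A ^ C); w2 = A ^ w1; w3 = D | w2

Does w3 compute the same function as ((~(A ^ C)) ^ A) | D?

Yes

w1 = ~(A ^ C)
w2 = A ^ w1 = A ^ (~(A ^ C))
w3 = D | w2 = D | (A ^ (~(A ^ C)))
At A=0, B=0, C=1, D=0: circuit gives 0, formula gives 0.
At A=0, B=0, C=0, D=0: circuit gives 1, formula gives 1.
Agrees on all 16 inputs.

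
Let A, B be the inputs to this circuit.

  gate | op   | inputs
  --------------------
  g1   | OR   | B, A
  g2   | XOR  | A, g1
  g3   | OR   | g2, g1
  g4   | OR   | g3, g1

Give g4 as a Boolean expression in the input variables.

((A XOR (B OR A)) OR (B OR A)) OR (B OR A)

g1 = B OR A
g2 = A XOR g1 = A XOR (B OR A)
g3 = g2 OR g1 = (A XOR (B OR A)) OR (B OR A)
g4 = g3 OR g1 = ((A XOR (B OR A)) OR (B OR A)) OR (B OR A)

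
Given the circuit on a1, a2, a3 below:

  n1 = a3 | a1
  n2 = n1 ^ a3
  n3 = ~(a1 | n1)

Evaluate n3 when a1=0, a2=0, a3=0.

n1 = 0 | 0 = 0
n3 = ~(0 | 0) = 1

1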